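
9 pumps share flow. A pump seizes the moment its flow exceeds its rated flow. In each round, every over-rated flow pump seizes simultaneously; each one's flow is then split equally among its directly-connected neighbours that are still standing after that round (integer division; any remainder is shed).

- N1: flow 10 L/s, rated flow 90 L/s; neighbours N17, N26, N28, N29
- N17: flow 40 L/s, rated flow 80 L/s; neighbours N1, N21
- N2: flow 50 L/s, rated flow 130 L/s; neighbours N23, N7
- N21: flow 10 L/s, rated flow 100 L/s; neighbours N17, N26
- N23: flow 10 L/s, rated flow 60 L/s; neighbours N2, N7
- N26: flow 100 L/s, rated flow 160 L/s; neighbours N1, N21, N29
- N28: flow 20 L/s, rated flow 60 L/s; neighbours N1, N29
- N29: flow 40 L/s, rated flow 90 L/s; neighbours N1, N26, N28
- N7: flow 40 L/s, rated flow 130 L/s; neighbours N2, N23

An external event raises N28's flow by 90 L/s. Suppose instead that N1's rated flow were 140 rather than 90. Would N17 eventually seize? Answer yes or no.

With N1's rated flow at 140:
Round 1 — N28 at 110 > 60. N28 seizes.
  N28 sheds 110 L/s to N1, N29: 55 each.
    N1: 10+55 = 65 ≤ 140
    N29: 40+55 = 95 > 90
Round 2 — N29 seizes.
  N29 sheds 95 L/s to N1, N26: 47 each (1 lost).
    N1: 65+47 = 112 ≤ 140
    N26: 100+47 = 147 ≤ 160
No further seizures.

no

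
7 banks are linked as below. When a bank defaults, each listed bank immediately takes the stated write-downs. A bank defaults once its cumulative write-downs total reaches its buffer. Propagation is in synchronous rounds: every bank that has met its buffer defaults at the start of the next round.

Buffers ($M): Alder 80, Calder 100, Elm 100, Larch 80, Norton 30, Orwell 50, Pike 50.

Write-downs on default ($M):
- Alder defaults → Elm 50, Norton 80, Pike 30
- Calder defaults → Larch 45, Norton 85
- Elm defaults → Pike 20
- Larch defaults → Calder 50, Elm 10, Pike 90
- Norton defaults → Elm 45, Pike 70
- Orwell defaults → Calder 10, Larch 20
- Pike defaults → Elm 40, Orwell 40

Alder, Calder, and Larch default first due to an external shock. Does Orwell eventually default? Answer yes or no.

Round 1 — Alder, Calder, Larch default (initial).
  Elm: +50+10 → 60 < 100
  Norton: +80+85 → 165 ≥ 30
  Pike: +30+90 → 120 ≥ 50
Round 2 — Norton, Pike default.
  Elm: +45+40 → 145 ≥ 100
  Orwell: +40 → 40 < 50
Round 3 — Elm defaults.
No further defaults.

no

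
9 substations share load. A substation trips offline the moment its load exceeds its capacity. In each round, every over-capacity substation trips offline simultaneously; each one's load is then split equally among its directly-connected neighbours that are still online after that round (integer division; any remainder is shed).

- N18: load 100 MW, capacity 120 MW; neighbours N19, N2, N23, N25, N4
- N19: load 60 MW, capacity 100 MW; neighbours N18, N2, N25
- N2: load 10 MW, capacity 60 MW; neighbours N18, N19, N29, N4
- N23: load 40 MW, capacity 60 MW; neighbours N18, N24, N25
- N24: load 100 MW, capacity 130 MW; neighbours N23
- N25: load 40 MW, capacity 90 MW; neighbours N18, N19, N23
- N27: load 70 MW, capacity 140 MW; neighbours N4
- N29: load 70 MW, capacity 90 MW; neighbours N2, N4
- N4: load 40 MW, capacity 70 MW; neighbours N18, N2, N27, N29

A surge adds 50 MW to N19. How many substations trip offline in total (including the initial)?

Round 1 — N19 at 110 > 100. N19 trips offline.
  N19 sheds 110 MW to N18, N2, N25: 36 each (2 lost).
    N18: 100+36 = 136 > 120
    N2: 10+36 = 46 ≤ 60
    N25: 40+36 = 76 ≤ 90
Round 2 — N18 trips offline.
  N18 sheds 136 MW to N2, N23, N25, N4: 34 each.
    N2: 46+34 = 80 > 60
    N23: 40+34 = 74 > 60
    N25: 76+34 = 110 > 90
    N4: 40+34 = 74 > 70
Round 3 — N2, N23, N25, N4 trip offline.
  N2 sheds 80 MW to N29: 80 each.
    N29: 70+80 = 150 > 90
  N23 sheds 74 MW to N24: 74 each.
    N24: 100+74 = 174 > 130
  N25 sheds 110 MW: no online neighbours, lost.
  N4 sheds 74 MW to N27, N29: 37 each.
    N27: 70+37 = 107 ≤ 140
    N29: 150+37 = 187 > 90
Round 4 — N24, N29 trip offline.
  N24 sheds 174 MW: no online neighbours, lost.
  N29 sheds 187 MW: no online neighbours, lost.
No further trips.

8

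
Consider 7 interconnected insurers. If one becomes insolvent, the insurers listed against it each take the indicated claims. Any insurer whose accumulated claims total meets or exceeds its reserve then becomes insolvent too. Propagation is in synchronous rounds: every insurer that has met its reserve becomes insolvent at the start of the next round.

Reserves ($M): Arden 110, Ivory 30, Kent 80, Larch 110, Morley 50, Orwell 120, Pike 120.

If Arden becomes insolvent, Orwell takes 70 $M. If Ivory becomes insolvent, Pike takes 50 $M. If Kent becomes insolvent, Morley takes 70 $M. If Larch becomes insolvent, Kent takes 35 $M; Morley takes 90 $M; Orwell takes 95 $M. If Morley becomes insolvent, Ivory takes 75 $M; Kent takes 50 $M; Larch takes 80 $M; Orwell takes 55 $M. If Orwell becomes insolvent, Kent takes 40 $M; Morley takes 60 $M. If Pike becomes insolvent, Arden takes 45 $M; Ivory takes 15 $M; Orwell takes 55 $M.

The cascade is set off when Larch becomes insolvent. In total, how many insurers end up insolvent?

Round 1 — Larch becomes insolvent (initial).
  Kent: +35 → 35 < 80
  Morley: +90 → 90 ≥ 50
  Orwell: +95 → 95 < 120
Round 2 — Morley becomes insolvent.
  Ivory: +75 → 75 ≥ 30
  Kent: +50 → 85 ≥ 80
  Orwell: +55 → 150 ≥ 120
Round 3 — Ivory, Kent, Orwell become insolvent.
  Pike: +50 → 50 < 120
No further insolvencies.

5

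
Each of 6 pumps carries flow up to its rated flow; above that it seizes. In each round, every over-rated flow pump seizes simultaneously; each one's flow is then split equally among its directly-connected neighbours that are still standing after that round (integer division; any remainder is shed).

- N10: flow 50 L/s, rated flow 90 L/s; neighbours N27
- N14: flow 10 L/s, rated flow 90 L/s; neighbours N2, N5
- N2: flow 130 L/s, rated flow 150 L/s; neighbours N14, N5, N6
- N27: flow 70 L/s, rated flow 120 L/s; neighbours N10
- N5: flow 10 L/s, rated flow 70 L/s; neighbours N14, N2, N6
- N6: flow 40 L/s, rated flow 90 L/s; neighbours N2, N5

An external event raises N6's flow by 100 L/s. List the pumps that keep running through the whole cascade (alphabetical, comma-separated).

Round 1 — N6 at 140 > 90. N6 seizes.
  N6 sheds 140 L/s to N2, N5: 70 each.
    N2: 130+70 = 200 > 150
    N5: 10+70 = 80 > 70
Round 2 — N2, N5 seize.
  N2 sheds 200 L/s to N14: 200 each.
    N14: 10+200 = 210 > 90
  N5 sheds 80 L/s to N14: 80 each.
    N14: 210+80 = 290 > 90
Round 3 — N14 seizes.
  N14 sheds 290 L/s: no online neighbours, lost.
No further seizures.

N10, N27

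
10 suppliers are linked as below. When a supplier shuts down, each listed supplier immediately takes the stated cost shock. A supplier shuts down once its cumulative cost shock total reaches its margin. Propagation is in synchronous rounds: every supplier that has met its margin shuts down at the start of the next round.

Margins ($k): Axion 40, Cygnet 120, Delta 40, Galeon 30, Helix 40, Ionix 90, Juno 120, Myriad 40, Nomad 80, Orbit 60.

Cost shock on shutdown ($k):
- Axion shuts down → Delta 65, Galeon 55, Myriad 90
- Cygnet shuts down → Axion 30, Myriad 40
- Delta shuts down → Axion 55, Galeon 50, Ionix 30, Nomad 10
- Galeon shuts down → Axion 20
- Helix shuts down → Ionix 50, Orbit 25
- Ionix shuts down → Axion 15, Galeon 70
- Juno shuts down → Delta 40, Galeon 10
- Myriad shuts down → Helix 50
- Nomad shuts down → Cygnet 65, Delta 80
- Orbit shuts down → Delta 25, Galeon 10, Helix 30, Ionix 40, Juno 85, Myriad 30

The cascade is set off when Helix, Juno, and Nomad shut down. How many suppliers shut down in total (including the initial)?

Round 1 — Helix, Juno, Nomad shut down (initial).
  Cygnet: +65 → 65 < 120
  Delta: +40+80 → 120 ≥ 40
  Galeon: +10 → 10 < 30
  Ionix: +50 → 50 < 90
  Orbit: +25 → 25 < 60
Round 2 — Delta shuts down.
  Axion: +55 → 55 ≥ 40
  Galeon: +50 → 60 ≥ 30
  Ionix: +30 → 80 < 90
Round 3 — Axion, Galeon shut down.
  Myriad: +90 → 90 ≥ 40
Round 4 — Myriad shuts down.
No further shutdowns.

7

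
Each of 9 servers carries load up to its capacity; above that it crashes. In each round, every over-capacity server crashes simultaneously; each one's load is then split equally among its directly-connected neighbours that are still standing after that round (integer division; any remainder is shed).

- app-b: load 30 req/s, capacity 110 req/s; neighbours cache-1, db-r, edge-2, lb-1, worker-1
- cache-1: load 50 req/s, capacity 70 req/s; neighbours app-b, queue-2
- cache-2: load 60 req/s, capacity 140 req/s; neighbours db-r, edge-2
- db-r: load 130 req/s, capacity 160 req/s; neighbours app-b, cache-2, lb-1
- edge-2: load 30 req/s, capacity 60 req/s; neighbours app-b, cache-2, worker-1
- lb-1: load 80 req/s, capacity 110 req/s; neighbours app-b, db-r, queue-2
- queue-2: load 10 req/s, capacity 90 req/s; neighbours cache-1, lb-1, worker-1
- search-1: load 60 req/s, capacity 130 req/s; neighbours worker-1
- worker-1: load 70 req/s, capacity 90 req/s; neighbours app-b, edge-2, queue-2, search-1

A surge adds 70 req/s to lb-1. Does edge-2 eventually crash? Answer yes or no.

Round 1 — lb-1 at 150 > 110. lb-1 crashes.
  lb-1 sheds 150 req/s to app-b, db-r, queue-2: 50 each.
    app-b: 30+50 = 80 ≤ 110
    db-r: 130+50 = 180 > 160
    queue-2: 10+50 = 60 ≤ 90
Round 2 — db-r crashes.
  db-r sheds 180 req/s to app-b, cache-2: 90 each.
    app-b: 80+90 = 170 > 110
    cache-2: 60+90 = 150 > 140
Round 3 — app-b, cache-2 crash.
  app-b sheds 170 req/s to cache-1, edge-2, worker-1: 56 each (2 lost).
    cache-1: 50+56 = 106 > 70
    edge-2: 30+56 = 86 > 60
    worker-1: 70+56 = 126 > 90
  cache-2 sheds 150 req/s to edge-2: 150 each.
    edge-2: 86+150 = 236 > 60
Round 4 — cache-1, edge-2, worker-1 crash.
  cache-1 sheds 106 req/s to queue-2: 106 each.
    queue-2: 60+106 = 166 > 90
  edge-2 sheds 236 req/s: no online neighbours, lost.
  worker-1 sheds 126 req/s to queue-2, search-1: 63 each.
    queue-2: 166+63 = 229 > 90
    search-1: 60+63 = 123 ≤ 130
Round 5 — queue-2 crashes.
  queue-2 sheds 229 req/s: no online neighbours, lost.
No further crashes.

yes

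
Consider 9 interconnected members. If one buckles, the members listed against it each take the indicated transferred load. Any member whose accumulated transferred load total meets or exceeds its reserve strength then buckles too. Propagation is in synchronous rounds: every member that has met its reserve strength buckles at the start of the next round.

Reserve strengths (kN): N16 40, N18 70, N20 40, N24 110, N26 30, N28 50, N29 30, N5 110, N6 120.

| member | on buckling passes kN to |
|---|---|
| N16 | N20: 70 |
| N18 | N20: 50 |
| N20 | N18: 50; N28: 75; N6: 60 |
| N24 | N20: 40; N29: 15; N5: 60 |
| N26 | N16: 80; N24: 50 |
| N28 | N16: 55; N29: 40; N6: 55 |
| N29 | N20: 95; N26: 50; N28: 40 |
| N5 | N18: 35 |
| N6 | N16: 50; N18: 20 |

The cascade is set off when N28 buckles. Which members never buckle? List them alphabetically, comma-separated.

Round 1 — N28 buckles (initial).
  N16: +55 → 55 ≥ 40
  N29: +40 → 40 ≥ 30
  N6: +55 → 55 < 120
Round 2 — N16, N29 buckle.
  N20: +70+95 → 165 ≥ 40
  N26: +50 → 50 ≥ 30
Round 3 — N20, N26 buckle.
  N18: +50 → 50 < 70
  N24: +50 → 50 < 110
  N6: +60 → 115 < 120
No further bucklings.

N18, N24, N5, N6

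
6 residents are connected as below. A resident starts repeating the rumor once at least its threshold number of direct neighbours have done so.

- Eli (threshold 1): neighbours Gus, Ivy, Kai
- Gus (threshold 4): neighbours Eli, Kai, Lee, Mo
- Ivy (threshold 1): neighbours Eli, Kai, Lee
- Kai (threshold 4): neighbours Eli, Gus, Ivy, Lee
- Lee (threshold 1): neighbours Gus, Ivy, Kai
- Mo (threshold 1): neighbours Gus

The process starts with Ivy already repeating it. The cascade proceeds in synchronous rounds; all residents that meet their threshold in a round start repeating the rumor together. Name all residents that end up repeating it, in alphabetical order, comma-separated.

Round 1 — Ivy starts repeating the rumor (initial).
Round 2 — checking thresholds:
  Eli: 1 of 3 neighbours ≥ 1, starts repeating the rumor.
  Kai: 1 of 4 neighbours < 4, below threshold.
  Lee: 1 of 3 neighbours ≥ 1, starts repeating the rumor.
Round 3 — no new spreads; cascade stops.

Eli, Ivy, Lee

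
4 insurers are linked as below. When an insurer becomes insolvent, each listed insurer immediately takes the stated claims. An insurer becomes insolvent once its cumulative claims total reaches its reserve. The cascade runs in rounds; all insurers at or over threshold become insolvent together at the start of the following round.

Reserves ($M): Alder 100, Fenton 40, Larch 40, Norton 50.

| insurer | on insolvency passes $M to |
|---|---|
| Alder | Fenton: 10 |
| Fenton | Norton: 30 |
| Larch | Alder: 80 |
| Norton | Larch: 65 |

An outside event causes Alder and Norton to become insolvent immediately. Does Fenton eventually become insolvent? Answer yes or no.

Round 1 — Alder, Norton become insolvent (initial).
  Fenton: +10 → 10 < 40
  Larch: +65 → 65 ≥ 40
Round 2 — Larch becomes insolvent.
No further insolvencies.

no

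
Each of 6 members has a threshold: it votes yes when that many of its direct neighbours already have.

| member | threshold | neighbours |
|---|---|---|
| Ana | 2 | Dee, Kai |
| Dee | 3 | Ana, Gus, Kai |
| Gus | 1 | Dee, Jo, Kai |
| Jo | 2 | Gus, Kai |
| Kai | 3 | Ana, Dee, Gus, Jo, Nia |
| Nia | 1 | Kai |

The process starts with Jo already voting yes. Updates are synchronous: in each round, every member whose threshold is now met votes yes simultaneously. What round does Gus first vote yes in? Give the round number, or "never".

2

Round 1 — Jo votes yes (initial).
Round 2 — checking thresholds:
  Gus: 1 of 3 neighbours ≥ 1, votes yes.
  Kai: 1 of 5 neighbours < 3, below threshold.
Round 3 — no new yes votes; cascade stops.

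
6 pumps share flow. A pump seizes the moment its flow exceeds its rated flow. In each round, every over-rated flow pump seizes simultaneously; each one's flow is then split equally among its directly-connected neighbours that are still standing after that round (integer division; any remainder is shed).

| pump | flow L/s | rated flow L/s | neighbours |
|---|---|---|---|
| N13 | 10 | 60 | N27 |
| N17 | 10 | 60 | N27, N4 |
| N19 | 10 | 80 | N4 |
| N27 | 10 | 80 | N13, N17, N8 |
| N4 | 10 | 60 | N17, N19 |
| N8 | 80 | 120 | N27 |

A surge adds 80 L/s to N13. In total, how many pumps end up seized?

3

Round 1 — N13 at 90 > 60. N13 seizes.
  N13 sheds 90 L/s to N27: 90 each.
    N27: 10+90 = 100 > 80
Round 2 — N27 seizes.
  N27 sheds 100 L/s to N17, N8: 50 each.
    N17: 10+50 = 60 ≤ 60
    N8: 80+50 = 130 > 120
Round 3 — N8 seizes.
  N8 sheds 130 L/s: no online neighbours, lost.
No further seizures.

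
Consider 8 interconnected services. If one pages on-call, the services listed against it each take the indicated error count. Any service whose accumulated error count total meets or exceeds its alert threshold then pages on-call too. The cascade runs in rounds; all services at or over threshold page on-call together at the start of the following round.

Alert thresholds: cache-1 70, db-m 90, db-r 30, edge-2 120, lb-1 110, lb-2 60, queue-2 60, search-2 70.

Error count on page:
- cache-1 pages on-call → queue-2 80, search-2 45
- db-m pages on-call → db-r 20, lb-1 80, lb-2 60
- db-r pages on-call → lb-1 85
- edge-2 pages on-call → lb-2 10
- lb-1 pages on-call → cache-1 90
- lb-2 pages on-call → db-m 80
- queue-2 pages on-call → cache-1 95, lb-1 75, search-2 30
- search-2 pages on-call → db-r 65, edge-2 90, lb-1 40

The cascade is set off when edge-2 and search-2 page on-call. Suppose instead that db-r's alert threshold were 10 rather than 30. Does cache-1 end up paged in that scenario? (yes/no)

With db-r's alert threshold at 10:
Round 1 — edge-2, search-2 page on-call (initial).
  db-r: +65 → 65 ≥ 10
  lb-1: +40 → 40 < 110
  lb-2: +10 → 10 < 60
Round 2 — db-r pages on-call.
  lb-1: +85 → 125 ≥ 110
Round 3 — lb-1 pages on-call.
  cache-1: +90 → 90 ≥ 70
Round 4 — cache-1 pages on-call.
  queue-2: +80 → 80 ≥ 60
Round 5 — queue-2 pages on-call.
No further pages.

yes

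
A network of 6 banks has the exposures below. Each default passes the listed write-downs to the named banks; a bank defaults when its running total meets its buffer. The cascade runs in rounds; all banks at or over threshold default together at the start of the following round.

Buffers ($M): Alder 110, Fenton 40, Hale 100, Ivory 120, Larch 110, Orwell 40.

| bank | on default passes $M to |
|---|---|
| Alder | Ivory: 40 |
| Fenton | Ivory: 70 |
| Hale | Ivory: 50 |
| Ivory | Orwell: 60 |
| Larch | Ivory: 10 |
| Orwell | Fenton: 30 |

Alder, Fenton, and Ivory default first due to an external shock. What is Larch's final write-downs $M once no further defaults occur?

0

Round 1 — Alder, Fenton, Ivory default (initial).
  Orwell: +60 → 60 ≥ 40
Round 2 — Orwell defaults.
No further defaults.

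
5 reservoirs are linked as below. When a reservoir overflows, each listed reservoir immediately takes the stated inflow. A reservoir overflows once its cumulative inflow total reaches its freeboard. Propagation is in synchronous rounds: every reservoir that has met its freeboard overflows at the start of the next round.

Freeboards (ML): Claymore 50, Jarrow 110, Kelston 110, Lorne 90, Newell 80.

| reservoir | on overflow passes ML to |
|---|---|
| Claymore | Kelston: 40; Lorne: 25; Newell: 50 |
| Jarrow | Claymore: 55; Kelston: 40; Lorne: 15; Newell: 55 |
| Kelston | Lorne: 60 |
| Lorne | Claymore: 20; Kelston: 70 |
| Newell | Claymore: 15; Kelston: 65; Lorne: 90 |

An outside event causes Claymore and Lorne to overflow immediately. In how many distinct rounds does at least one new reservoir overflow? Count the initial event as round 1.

2

Round 1 — Claymore, Lorne overflow (initial).
  Kelston: +40+70 → 110 ≥ 110
  Newell: +50 → 50 < 80
Round 2 — Kelston overflows.
No further overflows.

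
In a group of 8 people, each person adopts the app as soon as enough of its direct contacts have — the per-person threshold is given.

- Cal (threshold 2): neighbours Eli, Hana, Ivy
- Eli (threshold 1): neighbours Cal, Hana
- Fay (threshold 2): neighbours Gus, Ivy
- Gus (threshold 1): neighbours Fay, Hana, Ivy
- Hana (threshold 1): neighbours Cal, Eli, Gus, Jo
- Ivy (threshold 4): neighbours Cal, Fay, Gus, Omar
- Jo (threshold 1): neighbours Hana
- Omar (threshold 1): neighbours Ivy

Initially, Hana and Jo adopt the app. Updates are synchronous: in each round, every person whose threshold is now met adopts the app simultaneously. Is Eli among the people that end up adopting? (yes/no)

Round 1 — Hana, Jo adopt the app (initial).
Round 2 — checking thresholds:
  Cal: 1 of 3 neighbours < 2, holds.
  Eli: 1 of 2 neighbours ≥ 1, adopts the app.
  Gus: 1 of 3 neighbours ≥ 1, adopts the app.
Round 3 — checking thresholds:
  Cal: 2 of 3 neighbours ≥ 2, adopts the app.
  Fay: 1 of 2 neighbours < 2, holds.
  Ivy: 1 of 4 neighbours < 4, holds.
Round 4 — no new adoptions; cascade stops.

yes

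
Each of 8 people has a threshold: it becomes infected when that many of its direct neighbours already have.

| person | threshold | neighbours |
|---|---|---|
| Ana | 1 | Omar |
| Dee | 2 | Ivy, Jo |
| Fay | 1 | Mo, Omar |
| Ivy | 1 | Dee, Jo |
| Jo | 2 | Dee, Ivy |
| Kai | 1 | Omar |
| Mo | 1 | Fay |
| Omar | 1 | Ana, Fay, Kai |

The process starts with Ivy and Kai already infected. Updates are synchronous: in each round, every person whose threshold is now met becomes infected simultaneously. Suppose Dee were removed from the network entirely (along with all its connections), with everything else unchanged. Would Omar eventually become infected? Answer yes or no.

With Dee removed:
Round 1 — Ivy, Kai become infected (initial).
Round 2 — checking thresholds:
  Jo: 1 of 1 neighbours < 2, holds.
  Omar: 1 of 3 neighbours ≥ 1, becomes infected.
Round 3 — checking thresholds:
  Ana: 1 of 1 neighbours ≥ 1, becomes infected.
  Fay: 1 of 2 neighbours ≥ 1, becomes infected.
  Jo: 1 of 1 neighbours < 2, holds.
Round 4 — checking thresholds:
  Jo: 1 of 1 neighbours < 2, holds.
  Mo: 1 of 1 neighbours ≥ 1, becomes infected.
Round 5 — no new infections; cascade stops.

yes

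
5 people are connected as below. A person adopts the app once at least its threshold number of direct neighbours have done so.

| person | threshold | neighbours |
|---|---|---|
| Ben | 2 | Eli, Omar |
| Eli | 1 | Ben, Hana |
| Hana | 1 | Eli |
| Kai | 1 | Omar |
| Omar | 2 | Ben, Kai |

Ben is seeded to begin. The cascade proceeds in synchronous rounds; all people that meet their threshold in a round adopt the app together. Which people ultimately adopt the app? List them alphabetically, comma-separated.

Ben, Eli, Hana

Round 1 — Ben adopts the app (initial).
Round 2 — checking thresholds:
  Eli: 1 of 2 neighbours ≥ 1, adopts the app.
  Omar: 1 of 2 neighbours < 2, not yet.
Round 3 — checking thresholds:
  Hana: 1 of 1 neighbours ≥ 1, adopts the app.
  Omar: 1 of 2 neighbours < 2, not yet.
Round 4 — no new adoptions; cascade stops.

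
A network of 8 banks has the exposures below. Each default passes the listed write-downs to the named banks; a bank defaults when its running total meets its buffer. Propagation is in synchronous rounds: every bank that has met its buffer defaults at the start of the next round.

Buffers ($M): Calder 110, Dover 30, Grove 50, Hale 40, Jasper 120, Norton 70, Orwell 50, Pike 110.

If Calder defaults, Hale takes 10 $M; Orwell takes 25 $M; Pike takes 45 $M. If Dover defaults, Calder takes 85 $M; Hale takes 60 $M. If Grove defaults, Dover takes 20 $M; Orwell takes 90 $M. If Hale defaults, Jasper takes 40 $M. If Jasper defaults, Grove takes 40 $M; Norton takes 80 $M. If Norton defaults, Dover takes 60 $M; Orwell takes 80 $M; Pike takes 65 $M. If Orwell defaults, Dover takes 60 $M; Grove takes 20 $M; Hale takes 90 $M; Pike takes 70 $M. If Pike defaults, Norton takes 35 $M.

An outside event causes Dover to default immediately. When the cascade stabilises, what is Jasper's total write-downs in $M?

40

Round 1 — Dover defaults (initial).
  Calder: +85 → 85 < 110
  Hale: +60 → 60 ≥ 40
Round 2 — Hale defaults.
  Jasper: +40 → 40 < 120
No further defaults.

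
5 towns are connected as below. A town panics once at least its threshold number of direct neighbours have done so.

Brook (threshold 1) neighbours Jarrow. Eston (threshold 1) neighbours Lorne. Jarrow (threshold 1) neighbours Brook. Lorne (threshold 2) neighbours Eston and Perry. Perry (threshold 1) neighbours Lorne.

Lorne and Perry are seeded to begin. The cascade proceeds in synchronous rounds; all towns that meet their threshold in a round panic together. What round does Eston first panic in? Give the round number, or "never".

2

Round 1 — Lorne, Perry panic (initial).
Round 2 — checking thresholds:
  Eston: 1 of 1 neighbours ≥ 1, panics.
Round 3 — no new panics; cascade stops.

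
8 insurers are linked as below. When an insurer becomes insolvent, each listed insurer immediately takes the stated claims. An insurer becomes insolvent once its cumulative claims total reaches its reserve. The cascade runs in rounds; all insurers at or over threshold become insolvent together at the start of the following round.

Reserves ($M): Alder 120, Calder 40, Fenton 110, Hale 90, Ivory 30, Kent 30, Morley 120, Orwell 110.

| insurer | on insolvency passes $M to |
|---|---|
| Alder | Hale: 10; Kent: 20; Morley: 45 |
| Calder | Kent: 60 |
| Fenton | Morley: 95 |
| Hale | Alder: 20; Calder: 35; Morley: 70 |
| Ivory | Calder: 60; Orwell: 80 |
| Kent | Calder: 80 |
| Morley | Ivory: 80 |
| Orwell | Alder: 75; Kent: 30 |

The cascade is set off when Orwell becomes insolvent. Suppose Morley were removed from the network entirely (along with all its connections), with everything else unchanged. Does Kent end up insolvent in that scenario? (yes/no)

With Morley removed:
Round 1 — Orwell becomes insolvent (initial).
  Alder: +75 → 75 < 120
  Kent: +30 → 30 ≥ 30
Round 2 — Kent becomes insolvent.
  Calder: +80 → 80 ≥ 40
Round 3 — Calder becomes insolvent.
No further insolvencies.

yes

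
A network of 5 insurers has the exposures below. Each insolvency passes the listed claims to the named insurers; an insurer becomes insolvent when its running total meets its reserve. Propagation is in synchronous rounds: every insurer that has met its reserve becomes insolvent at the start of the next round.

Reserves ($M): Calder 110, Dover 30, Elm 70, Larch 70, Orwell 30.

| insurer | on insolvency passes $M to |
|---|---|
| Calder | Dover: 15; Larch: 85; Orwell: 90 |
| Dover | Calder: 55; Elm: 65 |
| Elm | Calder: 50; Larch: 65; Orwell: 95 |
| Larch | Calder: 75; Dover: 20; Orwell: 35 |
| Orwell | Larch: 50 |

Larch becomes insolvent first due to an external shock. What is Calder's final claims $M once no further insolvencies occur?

75

Round 1 — Larch becomes insolvent (initial).
  Calder: +75 → 75 < 110
  Dover: +20 → 20 < 30
  Orwell: +35 → 35 ≥ 30
Round 2 — Orwell becomes insolvent.
No further insolvencies.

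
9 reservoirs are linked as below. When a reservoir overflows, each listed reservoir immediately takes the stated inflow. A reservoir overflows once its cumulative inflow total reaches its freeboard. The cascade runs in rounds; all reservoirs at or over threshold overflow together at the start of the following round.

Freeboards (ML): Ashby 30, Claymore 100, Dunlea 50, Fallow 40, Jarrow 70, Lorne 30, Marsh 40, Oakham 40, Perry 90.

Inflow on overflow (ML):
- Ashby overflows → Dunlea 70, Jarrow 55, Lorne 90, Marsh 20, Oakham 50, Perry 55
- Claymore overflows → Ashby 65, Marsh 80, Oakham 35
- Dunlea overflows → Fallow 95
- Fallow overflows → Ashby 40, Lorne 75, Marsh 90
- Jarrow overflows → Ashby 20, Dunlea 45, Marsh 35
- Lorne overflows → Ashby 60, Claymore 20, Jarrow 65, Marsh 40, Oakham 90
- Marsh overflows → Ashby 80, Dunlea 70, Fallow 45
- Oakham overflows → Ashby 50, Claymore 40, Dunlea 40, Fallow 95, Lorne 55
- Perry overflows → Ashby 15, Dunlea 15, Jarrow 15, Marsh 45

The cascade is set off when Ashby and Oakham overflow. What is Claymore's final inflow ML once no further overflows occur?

60

Round 1 — Ashby, Oakham overflow (initial).
  Claymore: +40 → 40 < 100
  Dunlea: +70+40 → 110 ≥ 50
  Fallow: +95 → 95 ≥ 40
  Jarrow: +55 → 55 < 70
  Lorne: +90+55 → 145 ≥ 30
  Marsh: +20 → 20 < 40
  Perry: +55 → 55 < 90
Round 2 — Dunlea, Fallow, Lorne overflow.
  Claymore: +20 → 60 < 100
  Jarrow: +65 → 120 ≥ 70
  Marsh: +90+40 → 150 ≥ 40
Round 3 — Jarrow, Marsh overflow.
No further overflows.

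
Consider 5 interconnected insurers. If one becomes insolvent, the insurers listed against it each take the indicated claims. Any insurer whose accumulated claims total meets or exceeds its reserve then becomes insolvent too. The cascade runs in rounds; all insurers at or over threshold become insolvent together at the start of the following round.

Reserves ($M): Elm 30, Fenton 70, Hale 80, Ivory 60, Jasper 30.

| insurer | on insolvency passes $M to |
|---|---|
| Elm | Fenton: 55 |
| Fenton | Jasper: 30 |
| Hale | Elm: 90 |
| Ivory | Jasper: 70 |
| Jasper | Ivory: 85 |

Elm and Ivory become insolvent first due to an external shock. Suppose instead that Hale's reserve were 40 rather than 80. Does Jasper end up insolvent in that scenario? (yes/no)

With Hale's reserve at 40:
Round 1 — Elm, Ivory become insolvent (initial).
  Fenton: +55 → 55 < 70
  Jasper: +70 → 70 ≥ 30
Round 2 — Jasper becomes insolvent.
No further insolvencies.

yes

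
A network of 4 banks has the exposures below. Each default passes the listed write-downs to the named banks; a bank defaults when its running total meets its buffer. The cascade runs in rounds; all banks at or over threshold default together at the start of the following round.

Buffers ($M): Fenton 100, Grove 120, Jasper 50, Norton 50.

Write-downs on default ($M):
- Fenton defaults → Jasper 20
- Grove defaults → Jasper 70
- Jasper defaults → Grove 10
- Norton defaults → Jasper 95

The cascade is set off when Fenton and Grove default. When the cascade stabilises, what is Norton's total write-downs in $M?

0

Round 1 — Fenton, Grove default (initial).
  Jasper: +20+70 → 90 ≥ 50
Round 2 — Jasper defaults.
No further defaults.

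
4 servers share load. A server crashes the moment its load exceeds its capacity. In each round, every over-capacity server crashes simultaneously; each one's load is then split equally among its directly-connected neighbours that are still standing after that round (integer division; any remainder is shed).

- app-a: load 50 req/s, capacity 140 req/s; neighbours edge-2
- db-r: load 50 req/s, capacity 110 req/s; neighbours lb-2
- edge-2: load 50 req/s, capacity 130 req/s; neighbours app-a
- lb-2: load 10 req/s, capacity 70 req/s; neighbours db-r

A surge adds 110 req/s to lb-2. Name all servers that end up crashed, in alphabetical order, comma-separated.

db-r, lb-2

Round 1 — lb-2 at 120 > 70. lb-2 crashes.
  lb-2 sheds 120 req/s to db-r: 120 each.
    db-r: 50+120 = 170 > 110
Round 2 — db-r crashes.
  db-r sheds 170 req/s: no online neighbours, lost.
No further crashes.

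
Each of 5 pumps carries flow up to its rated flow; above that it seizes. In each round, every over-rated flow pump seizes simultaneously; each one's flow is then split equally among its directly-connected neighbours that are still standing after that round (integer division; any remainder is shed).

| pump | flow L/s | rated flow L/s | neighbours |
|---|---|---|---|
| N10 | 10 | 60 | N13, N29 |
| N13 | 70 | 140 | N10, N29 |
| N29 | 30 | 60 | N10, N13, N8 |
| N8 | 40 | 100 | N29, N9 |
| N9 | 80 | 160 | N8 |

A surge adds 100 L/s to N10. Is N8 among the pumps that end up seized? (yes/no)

no

Round 1 — N10 at 110 > 60. N10 seizes.
  N10 sheds 110 L/s to N13, N29: 55 each.
    N13: 70+55 = 125 ≤ 140
    N29: 30+55 = 85 > 60
Round 2 — N29 seizes.
  N29 sheds 85 L/s to N13, N8: 42 each (1 lost).
    N13: 125+42 = 167 > 140
    N8: 40+42 = 82 ≤ 100
Round 3 — N13 seizes.
  N13 sheds 167 L/s: no online neighbours, lost.
No further seizures.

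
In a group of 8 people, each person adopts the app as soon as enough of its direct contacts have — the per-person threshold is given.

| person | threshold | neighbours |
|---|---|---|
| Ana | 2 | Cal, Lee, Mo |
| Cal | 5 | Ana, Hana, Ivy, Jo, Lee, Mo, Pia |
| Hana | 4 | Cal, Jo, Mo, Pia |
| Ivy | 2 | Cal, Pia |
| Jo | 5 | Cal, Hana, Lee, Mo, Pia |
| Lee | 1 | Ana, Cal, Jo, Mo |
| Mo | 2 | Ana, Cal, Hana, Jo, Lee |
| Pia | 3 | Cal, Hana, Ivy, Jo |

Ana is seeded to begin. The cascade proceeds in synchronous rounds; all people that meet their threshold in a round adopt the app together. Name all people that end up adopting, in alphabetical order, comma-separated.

Round 1 — Ana adopts the app (initial).
Round 2 — checking thresholds:
  Cal: 1 of 7 neighbours < 5, below threshold.
  Lee: 1 of 4 neighbours ≥ 1, adopts the app.
  Mo: 1 of 5 neighbours < 2, below threshold.
Round 3 — checking thresholds:
  Cal: 2 of 7 neighbours < 5, below threshold.
  Jo: 1 of 5 neighbours < 5, below threshold.
  Mo: 2 of 5 neighbours ≥ 2, adopts the app.
Round 4 — no new adoptions; cascade stops.

Ana, Lee, Mo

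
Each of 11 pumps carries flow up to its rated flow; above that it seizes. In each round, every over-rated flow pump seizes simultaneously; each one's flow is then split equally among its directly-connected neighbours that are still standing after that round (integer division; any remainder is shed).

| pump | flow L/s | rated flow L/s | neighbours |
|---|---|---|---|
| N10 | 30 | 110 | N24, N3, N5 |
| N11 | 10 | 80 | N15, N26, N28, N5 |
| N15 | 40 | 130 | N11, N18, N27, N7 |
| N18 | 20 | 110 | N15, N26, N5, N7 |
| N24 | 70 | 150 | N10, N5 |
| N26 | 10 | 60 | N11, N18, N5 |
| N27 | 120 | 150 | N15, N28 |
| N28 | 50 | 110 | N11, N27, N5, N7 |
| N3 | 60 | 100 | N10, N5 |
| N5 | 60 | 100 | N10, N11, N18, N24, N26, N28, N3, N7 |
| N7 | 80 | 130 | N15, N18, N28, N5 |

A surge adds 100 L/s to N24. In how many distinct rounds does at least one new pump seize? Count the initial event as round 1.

Round 1 — N24 at 170 > 150. N24 seizes.
  N24 sheds 170 L/s to N10, N5: 85 each.
    N10: 30+85 = 115 > 110
    N5: 60+85 = 145 > 100
Round 2 — N10, N5 seize.
  N10 sheds 115 L/s to N3: 115 each.
    N3: 60+115 = 175 > 100
  N5 sheds 145 L/s to N11, N18, N26, N28, N3, N7: 24 each (1 lost).
    N11: 10+24 = 34 ≤ 80
    N18: 20+24 = 44 ≤ 110
    N26: 10+24 = 34 ≤ 60
    N28: 50+24 = 74 ≤ 110
    N3: 175+24 = 199 > 100
    N7: 80+24 = 104 ≤ 130
Round 3 — N3 seizes.
  N3 sheds 199 L/s: no online neighbours, lost.
No further seizures.

3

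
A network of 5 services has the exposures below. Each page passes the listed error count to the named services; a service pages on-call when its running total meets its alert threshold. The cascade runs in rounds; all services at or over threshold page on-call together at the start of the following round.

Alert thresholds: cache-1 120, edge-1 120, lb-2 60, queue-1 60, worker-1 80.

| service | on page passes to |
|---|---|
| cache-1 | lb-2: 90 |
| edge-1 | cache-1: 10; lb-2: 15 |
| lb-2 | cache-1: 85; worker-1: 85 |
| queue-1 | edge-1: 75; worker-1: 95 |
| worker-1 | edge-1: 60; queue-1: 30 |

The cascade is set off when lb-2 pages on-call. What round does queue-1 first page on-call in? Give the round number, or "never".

Round 1 — lb-2 pages on-call (initial).
  cache-1: +85 → 85 < 120
  worker-1: +85 → 85 ≥ 80
Round 2 — worker-1 pages on-call.
  edge-1: +60 → 60 < 120
  queue-1: +30 → 30 < 60
No further pages.

never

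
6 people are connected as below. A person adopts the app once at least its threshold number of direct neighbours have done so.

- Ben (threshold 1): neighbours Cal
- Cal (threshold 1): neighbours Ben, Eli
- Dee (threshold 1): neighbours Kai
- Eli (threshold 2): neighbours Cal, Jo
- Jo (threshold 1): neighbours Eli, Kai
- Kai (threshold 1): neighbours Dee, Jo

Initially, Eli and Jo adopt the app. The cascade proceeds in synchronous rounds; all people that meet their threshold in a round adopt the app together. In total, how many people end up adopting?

Round 1 — Eli, Jo adopt the app (initial).
Round 2 — checking thresholds:
  Cal: 1 of 2 neighbours ≥ 1, adopts the app.
  Kai: 1 of 2 neighbours ≥ 1, adopts the app.
Round 3 — checking thresholds:
  Ben: 1 of 1 neighbours ≥ 1, adopts the app.
  Dee: 1 of 1 neighbours ≥ 1, adopts the app.
Round 4 — no new adoptions; cascade stops.

6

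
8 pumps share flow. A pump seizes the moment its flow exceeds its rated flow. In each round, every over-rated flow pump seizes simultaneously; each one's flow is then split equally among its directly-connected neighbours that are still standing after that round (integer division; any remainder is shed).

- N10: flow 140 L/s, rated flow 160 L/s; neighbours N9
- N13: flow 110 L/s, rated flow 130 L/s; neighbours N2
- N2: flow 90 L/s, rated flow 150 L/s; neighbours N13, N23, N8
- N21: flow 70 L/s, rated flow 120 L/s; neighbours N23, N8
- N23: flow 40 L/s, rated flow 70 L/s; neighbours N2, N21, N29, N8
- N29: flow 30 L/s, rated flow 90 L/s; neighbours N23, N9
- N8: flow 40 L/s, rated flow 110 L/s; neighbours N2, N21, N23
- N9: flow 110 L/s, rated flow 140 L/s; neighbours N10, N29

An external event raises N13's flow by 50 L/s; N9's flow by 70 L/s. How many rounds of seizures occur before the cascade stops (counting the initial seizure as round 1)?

4

Round 1 — N13 at 160 > 130; N9 at 180 > 140. N13, N9 seize.
  N13 sheds 160 L/s to N2: 160 each.
    N2: 90+160 = 250 > 150
  N9 sheds 180 L/s to N10, N29: 90 each.
    N10: 140+90 = 230 > 160
    N29: 30+90 = 120 > 90
Round 2 — N10, N2, N29 seize.
  N10 sheds 230 L/s: no online neighbours, lost.
  N2 sheds 250 L/s to N23, N8: 125 each.
    N23: 40+125 = 165 > 70
    N8: 40+125 = 165 > 110
  N29 sheds 120 L/s to N23: 120 each.
    N23: 165+120 = 285 > 70
Round 3 — N23, N8 seize.
  N23 sheds 285 L/s to N21: 285 each.
    N21: 70+285 = 355 > 120
  N8 sheds 165 L/s to N21: 165 each.
    N21: 355+165 = 520 > 120
Round 4 — N21 seizes.
  N21 sheds 520 L/s: no online neighbours, lost.
No further seizures.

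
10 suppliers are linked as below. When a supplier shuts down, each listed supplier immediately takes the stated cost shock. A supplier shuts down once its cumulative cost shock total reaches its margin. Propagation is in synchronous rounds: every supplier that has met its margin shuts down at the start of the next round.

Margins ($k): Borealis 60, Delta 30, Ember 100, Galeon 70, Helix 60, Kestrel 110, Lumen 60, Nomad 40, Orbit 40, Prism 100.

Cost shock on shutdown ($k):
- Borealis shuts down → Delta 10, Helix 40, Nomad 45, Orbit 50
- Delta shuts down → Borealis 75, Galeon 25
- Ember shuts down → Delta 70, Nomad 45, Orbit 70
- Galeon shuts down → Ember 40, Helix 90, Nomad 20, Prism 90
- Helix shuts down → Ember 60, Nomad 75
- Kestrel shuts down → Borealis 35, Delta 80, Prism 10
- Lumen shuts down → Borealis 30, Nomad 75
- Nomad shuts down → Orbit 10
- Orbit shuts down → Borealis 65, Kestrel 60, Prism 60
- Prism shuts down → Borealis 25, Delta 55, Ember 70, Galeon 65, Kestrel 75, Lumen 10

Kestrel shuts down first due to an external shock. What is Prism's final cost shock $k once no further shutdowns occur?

Round 1 — Kestrel shuts down (initial).
  Borealis: +35 → 35 < 60
  Delta: +80 → 80 ≥ 30
  Prism: +10 → 10 < 100
Round 2 — Delta shuts down.
  Borealis: +75 → 110 ≥ 60
  Galeon: +25 → 25 < 70
Round 3 — Borealis shuts down.
  Helix: +40 → 40 < 60
  Nomad: +45 → 45 ≥ 40
  Orbit: +50 → 50 ≥ 40
Round 4 — Nomad, Orbit shut down.
  Prism: +60 → 70 < 100
No further shutdowns.

70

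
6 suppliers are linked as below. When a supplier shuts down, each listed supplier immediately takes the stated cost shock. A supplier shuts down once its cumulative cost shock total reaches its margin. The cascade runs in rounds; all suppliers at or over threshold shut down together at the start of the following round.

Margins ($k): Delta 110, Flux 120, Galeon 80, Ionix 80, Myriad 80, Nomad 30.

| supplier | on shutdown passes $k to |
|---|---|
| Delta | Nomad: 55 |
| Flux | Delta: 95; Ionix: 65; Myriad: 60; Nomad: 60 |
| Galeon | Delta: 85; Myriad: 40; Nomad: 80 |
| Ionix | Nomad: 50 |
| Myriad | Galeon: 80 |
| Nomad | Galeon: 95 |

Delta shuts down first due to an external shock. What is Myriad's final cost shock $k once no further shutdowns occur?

Round 1 — Delta shuts down (initial).
  Nomad: +55 → 55 ≥ 30
Round 2 — Nomad shuts down.
  Galeon: +95 → 95 ≥ 80
Round 3 — Galeon shuts down.
  Myriad: +40 → 40 < 80
No further shutdowns.

40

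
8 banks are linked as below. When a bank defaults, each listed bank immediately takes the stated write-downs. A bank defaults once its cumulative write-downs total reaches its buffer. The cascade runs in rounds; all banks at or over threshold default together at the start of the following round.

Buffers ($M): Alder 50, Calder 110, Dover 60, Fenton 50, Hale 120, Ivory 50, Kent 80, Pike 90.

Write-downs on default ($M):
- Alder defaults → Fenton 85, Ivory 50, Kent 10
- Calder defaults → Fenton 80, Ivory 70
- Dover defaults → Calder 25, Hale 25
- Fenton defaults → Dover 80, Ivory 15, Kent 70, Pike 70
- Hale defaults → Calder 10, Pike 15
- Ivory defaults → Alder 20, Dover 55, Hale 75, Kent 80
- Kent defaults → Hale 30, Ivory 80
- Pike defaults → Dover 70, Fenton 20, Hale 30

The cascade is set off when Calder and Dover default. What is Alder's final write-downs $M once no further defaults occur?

20

Round 1 — Calder, Dover default (initial).
  Fenton: +80 → 80 ≥ 50
  Hale: +25 → 25 < 120
  Ivory: +70 → 70 ≥ 50
Round 2 — Fenton, Ivory default.
  Alder: +20 → 20 < 50
  Hale: +75 → 100 < 120
  Kent: +70+80 → 150 ≥ 80
  Pike: +70 → 70 < 90
Round 3 — Kent defaults.
  Hale: +30 → 130 ≥ 120
Round 4 — Hale defaults.
  Pike: +15 → 85 < 90
No further defaults.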